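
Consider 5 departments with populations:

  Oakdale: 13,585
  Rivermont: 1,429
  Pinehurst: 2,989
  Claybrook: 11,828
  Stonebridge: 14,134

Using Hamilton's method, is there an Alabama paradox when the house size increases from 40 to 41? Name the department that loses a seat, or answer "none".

At 40 seats: Oakdale 12, Rivermont 1, Pinehurst 3, Claybrook 11, Stonebridge 13.
At 41 seats: Oakdale 13, Rivermont 1, Pinehurst 3, Claybrook 11, Stonebridge 13.
No department's allocation decreased.

none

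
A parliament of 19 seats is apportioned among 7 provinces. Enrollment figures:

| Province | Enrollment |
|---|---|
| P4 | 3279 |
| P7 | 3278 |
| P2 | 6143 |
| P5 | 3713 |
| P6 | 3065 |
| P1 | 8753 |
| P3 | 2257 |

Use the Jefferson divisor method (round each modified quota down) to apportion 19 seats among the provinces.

P4=2; P7=2; P2=4; P5=2; P6=2; P1=6; P3=1

Standard divisor 30488/19 ≈ 1604.632; standard quotas: P4 2.043, P7 2.043, P2 3.828, P5 2.314, P6 1.910, P1 5.455, P3 1.407.
Rounding down gives 2, 2, 3, 2, 1, 5, 1 = 16 seats, so the divisor must be adjusted.
With modified divisor 1400: modified quotas P4 2.342, P7 2.341, P2 4.388, P5 2.652, P6 2.189, P1 6.252, P3 1.612.
Rounding down: P4 2, P7 2, P2 4, P5 2, P6 2, P1 6, P3 1 (total 19).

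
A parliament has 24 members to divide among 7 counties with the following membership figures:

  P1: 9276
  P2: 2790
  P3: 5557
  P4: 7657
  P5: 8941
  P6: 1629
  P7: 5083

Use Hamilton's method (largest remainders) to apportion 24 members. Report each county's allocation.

Total 40933; standard divisor 40933/24 ≈ 1705.542.
Standard quotas: P1 5.4387, P2 1.6358, P3 3.2582, P4 4.4895, P5 5.2423, P6 0.9551, P7 2.9803.
Lower quotas: P1 5, P2 1, P3 3, P4 4, P5 5, P6 0, P7 2 (sum 20, leaving 4 seats).
Remainders in descending order: P7 0.9803, P6 0.9551, P2 0.6358, P4 0.4895, P1 0.4387, P3 0.2582, P5 0.2423.
Largest remainders: P7, P6, P2, P4 receive the extra seats.

P1: 5, P2: 2, P3: 3, P4: 5, P5: 5, P6: 1, P7: 3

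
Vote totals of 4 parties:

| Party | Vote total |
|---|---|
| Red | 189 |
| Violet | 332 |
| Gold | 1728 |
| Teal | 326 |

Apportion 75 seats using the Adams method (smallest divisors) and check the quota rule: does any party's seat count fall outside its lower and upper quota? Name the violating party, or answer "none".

Gold

Standard quotas: Red 5.505, Violet 9.670, Gold 50.330, Teal 9.495.
Adams allocation: Red 6, Violet 10, Gold 49, Teal 10.
Gold has quota 50.330 (lower 50, upper 51) but receives 49 — outside the quota interval.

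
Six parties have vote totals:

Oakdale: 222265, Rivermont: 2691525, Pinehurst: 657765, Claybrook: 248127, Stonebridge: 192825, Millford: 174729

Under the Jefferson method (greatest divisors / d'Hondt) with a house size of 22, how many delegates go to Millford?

1

Standard divisor 4187236/22 ≈ 190328.909; standard quotas: Oakdale 1.168, Rivermont 14.141, Pinehurst 3.456, Claybrook 1.304, Stonebridge 1.013, Millford 0.918.
Rounding down gives 1, 14, 3, 1, 1, 0 = 20 seats, so the divisor must be adjusted.
With modified divisor 170173: modified quotas Oakdale 1.306, Rivermont 15.816, Pinehurst 3.865, Claybrook 1.458, Stonebridge 1.133, Millford 1.027.
Rounding down: Oakdale 1, Rivermont 15, Pinehurst 3, Claybrook 1, Stonebridge 1, Millford 1 (total 22).
Millford receives 1.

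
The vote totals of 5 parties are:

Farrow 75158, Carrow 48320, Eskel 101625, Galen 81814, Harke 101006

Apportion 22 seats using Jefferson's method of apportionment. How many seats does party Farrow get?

Standard divisor 407923/22 ≈ 18541.955; standard quotas: Farrow 4.053, Carrow 2.606, Eskel 5.481, Galen 4.412, Harke 5.447.
Rounding down gives 4, 2, 5, 4, 5 = 20 seats, so the divisor must be adjusted.
With modified divisor 16600: modified quotas Farrow 4.528, Carrow 2.911, Eskel 6.122, Galen 4.929, Harke 6.085.
Rounding down: Farrow 4, Carrow 2, Eskel 6, Galen 4, Harke 6 (total 22).
Farrow receives 4.

4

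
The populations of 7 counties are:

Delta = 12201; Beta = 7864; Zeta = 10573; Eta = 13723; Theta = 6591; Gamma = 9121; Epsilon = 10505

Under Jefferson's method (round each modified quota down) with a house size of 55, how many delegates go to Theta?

Standard divisor 70578/55 ≈ 1283.236; standard quotas: Delta 9.508, Beta 6.128, Zeta 8.239, Eta 10.694, Theta 5.136, Gamma 7.108, Epsilon 8.186.
Rounding down gives 9, 6, 8, 10, 5, 7, 8 = 53 seats, so the divisor must be adjusted.
With modified divisor 1200: modified quotas Delta 10.168, Beta 6.553, Zeta 8.811, Eta 11.436, Theta 5.492, Gamma 7.601, Epsilon 8.754.
Rounding down: Delta 10, Beta 6, Zeta 8, Eta 11, Theta 5, Gamma 7, Epsilon 8 (total 55).
Theta receives 5.

5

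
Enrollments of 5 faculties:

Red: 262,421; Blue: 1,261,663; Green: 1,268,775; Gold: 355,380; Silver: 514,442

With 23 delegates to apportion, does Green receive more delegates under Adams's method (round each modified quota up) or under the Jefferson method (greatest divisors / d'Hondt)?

Adams: Red 2, Blue 8, Green 8, Gold 2, Silver 3.
Jefferson: Red 1, Blue 8, Green 9, Gold 2, Silver 3.
Green gets 8 under Adams and 9 under Jefferson.

Jefferson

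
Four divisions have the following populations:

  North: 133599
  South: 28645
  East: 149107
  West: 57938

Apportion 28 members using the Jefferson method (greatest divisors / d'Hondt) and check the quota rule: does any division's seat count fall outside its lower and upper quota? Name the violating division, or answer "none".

Standard quotas: North 10.130, South 2.172, East 11.305, West 4.393.
Jefferson allocation: North 10, South 2, East 12, West 4.
Every allocation lies between the lower and upper quota.

none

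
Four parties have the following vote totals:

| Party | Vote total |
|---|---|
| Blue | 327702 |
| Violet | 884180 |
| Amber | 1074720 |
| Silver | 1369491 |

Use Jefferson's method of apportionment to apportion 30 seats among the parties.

Standard divisor 3656093/30 ≈ 121869.767; standard quotas: Blue 2.689, Violet 7.255, Amber 8.819, Silver 11.237.
Rounding down gives 2, 7, 8, 11 = 28 seats, so the divisor must be adjusted.
With modified divisor 112300: modified quotas Blue 2.918, Violet 7.873, Amber 9.570, Silver 12.195.
Rounding down: Blue 2, Violet 7, Amber 9, Silver 12 (total 30).

Blue: 2; Violet: 7; Amber: 9; Silver: 12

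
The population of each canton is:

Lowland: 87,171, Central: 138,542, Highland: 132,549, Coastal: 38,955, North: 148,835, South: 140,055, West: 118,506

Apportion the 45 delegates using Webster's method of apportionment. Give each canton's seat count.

Lowland: 5, Central: 8, Highland: 7, Coastal: 2, North: 8, South: 8, West: 7

Standard divisor 804613/45 ≈ 17880.289; standard quotas: Lowland 4.875, Central 7.748, Highland 7.413, Coastal 2.179, North 8.324, South 7.833, West 6.628.
Rounding to the nearest integer gives Lowland 5, Central 8, Highland 7, Coastal 2, North 8, South 8, West 7 — total 45, matching the house size, so no adjustment is needed.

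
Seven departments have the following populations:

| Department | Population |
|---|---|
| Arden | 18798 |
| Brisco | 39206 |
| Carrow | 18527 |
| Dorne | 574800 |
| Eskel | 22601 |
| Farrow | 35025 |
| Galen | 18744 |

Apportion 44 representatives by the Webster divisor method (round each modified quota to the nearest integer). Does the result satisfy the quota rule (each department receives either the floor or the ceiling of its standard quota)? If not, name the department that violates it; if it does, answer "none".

Standard quotas: Arden 1.137, Brisco 2.371, Carrow 1.120, Dorne 34.755, Eskel 1.367, Farrow 2.118, Galen 1.133.
Webster allocation: Arden 1, Brisco 2, Carrow 1, Dorne 36, Eskel 1, Farrow 2, Galen 1.
Dorne has quota 34.755 (lower 34, upper 35) but receives 36 — outside the quota interval.

Dorne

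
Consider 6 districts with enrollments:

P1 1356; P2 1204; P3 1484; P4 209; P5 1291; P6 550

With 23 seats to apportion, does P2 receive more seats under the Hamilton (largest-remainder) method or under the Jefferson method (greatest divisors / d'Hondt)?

Jefferson

Hamilton: P1 5, P2 4, P3 6, P4 1, P5 5, P6 2.
Jefferson: P1 5, P2 5, P3 6, P4 0, P5 5, P6 2.
P2 gets 4 under Hamilton and 5 under Jefferson.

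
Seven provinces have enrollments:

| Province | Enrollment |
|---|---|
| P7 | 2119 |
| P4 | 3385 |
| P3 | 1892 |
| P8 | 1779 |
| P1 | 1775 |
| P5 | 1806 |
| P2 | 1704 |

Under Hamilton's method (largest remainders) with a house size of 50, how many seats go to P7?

7

Standard divisor: 14460 ÷ 50 ≈ 289.2.
Standard quotas: P7 7.327, P4 11.705, P3 6.542, P8 6.151, P1 6.138, P5 6.245, P2 5.892.
Lower quotas: P7 7, P4 11, P3 6, P8 6, P1 6, P5 6, P2 5 (sum 47, leaving 3 seats).
Remainders in descending order: P2 0.892, P4 0.705, P3 0.542, P7 0.327, P5 0.245, P8 0.151, P1 0.138.
The surplus seats go to P2, P4, P3.
P7 receives 7.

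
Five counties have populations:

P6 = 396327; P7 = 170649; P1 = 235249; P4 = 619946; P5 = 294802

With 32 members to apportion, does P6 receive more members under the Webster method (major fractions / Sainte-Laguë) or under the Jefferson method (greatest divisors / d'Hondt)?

Jefferson

Webster: P6 7, P7 3, P1 4, P4 12, P5 6.
Jefferson: P6 8, P7 3, P1 4, P4 12, P5 5.
P6 gets 7 under Webster and 8 under Jefferson.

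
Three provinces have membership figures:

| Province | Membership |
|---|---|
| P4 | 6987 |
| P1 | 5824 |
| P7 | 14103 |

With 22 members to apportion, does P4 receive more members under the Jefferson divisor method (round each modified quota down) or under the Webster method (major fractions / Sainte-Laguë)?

Jefferson: P4 5, P1 5, P7 12.
Webster: P4 6, P1 5, P7 11.
P4 gets 5 under Jefferson and 6 under Webster.

Webster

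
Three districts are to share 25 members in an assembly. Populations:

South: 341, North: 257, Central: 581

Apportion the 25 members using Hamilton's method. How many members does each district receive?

South=7, North=6, Central=12

The standard divisor is 1179/25 ≈ 47.16.
Standard quotas: South 7.231, North 5.450, Central 12.320.
Lower quotas: South 7, North 5, Central 12 (sum 24, leaving 1 seat).
Remainders in descending order: North 0.450, Central 0.320, South 0.231.
Largest remainder: North receives the extra seat.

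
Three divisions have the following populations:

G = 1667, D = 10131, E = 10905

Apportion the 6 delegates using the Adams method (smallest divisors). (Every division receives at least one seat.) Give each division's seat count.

Standard divisor 22703/6 ≈ 3783.833; standard quotas: G 0.441, D 2.677, E 2.882.
Rounding up gives 1, 3, 3 = 7 seats, so the divisor must be adjusted.
With modified divisor 5300: modified quotas G 0.315, D 1.912, E 2.058.
Rounding up: G 1, D 2, E 3 (total 6).

G=1; D=2; E=3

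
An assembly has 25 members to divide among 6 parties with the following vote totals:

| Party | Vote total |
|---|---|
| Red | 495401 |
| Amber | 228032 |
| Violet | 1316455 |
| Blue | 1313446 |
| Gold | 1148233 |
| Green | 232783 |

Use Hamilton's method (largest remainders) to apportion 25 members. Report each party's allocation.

Red=3, Amber=1, Violet=7, Blue=7, Gold=6, Green=1

The standard divisor is 4734350/25 = 189374.
Standard quotas: Red 2.6160, Amber 1.2041, Violet 6.9516, Blue 6.9357, Gold 6.0633, Green 1.2292.
Lower quotas: Red 2, Amber 1, Violet 6, Blue 6, Gold 6, Green 1 (sum 22, leaving 3 seats).
Remainders in descending order: Violet 0.9516, Blue 0.9357, Red 0.6160, Green 0.2292, Amber 0.2041, Gold 0.0633.
Largest remainders: Violet, Blue, Red receive the extra seats.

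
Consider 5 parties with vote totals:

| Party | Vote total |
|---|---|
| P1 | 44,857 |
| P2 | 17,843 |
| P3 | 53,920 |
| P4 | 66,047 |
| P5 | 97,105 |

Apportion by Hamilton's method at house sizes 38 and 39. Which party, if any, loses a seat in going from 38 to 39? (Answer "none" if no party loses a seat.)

At 38 seats: P1 6, P2 3, P3 7, P4 9, P5 13.
At 39 seats: P1 6, P2 2, P3 8, P4 9, P5 14.
P2 drops from 3 to 2.

P2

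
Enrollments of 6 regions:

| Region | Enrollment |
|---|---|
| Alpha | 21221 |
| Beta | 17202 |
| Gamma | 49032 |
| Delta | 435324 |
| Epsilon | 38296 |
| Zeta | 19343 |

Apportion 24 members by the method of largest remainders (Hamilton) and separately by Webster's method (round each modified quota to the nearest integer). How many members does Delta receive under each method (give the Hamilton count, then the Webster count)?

Hamilton: Alpha 1, Beta 1, Gamma 2, Delta 18, Epsilon 1, Zeta 1.
Webster: Alpha 1, Beta 1, Gamma 2, Delta 17, Epsilon 2, Zeta 1.
Delta gets 18 under Hamilton and 17 under Webster.

18 and 17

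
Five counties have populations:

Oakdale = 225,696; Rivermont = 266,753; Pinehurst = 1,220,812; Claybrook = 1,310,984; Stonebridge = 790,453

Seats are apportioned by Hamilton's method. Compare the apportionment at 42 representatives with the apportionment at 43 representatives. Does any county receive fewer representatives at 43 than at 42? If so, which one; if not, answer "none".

At 42 seats: Oakdale 3, Rivermont 3, Pinehurst 13, Claybrook 14, Stonebridge 9.
At 43 seats: Oakdale 2, Rivermont 3, Pinehurst 14, Claybrook 15, Stonebridge 9.
Oakdale drops from 3 to 2.

Oakdale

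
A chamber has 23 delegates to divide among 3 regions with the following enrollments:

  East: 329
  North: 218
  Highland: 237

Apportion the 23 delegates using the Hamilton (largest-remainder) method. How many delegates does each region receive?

East 10, North 6, Highland 7

Standard divisor: 784 ÷ 23 ≈ 34.087.
Standard quotas: East 9.652, North 6.395, Highland 6.953.
Lower quotas: East 9, North 6, Highland 6 (sum 21, leaving 2 seats).
Remainders in descending order: Highland 0.953, East 0.652, North 0.395.
The surplus seats go to Highland, East.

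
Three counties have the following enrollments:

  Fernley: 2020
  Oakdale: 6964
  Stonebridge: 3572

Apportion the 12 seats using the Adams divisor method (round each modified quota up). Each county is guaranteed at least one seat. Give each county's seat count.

Standard divisor 12556/12 ≈ 1046.333; standard quotas: Fernley 1.931, Oakdale 6.656, Stonebridge 3.414.
Rounding up gives 2, 7, 4 = 13 seats, so the divisor must be adjusted.
With modified divisor 1180: modified quotas Fernley 1.712, Oakdale 5.902, Stonebridge 3.027.
Rounding up: Fernley 2, Oakdale 6, Stonebridge 4 (total 12).

Fernley: 2; Oakdale: 6; Stonebridge: 4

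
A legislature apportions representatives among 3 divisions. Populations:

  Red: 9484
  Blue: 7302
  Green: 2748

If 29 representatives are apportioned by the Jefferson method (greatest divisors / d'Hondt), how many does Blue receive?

11

Standard divisor 19534/29 ≈ 673.586; standard quotas: Red 14.080, Blue 10.840, Green 4.080.
Rounding down gives 14, 10, 4 = 28 seats, so the divisor must be adjusted.
With modified divisor 650: modified quotas Red 14.591, Blue 11.234, Green 4.228.
Rounding down: Red 14, Blue 11, Green 4 (total 29).
Blue receives 11.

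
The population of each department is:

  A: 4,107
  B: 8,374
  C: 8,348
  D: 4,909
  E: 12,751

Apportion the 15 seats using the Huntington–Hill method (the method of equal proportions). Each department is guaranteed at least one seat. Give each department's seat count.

With divisor 2634: modified quotas A 1.559, B 3.179, C 3.169, D 1.864, E 4.841.
Geometric-mean thresholds: A √(1·2)=1.414, B √(3·4)=3.464, C √(3·4)=3.464, D √(1·2)=1.414, E √(4·5)=4.472.
Each quota rounded against its threshold gives A 2, B 3, C 3, D 2, E 5 (total 15).

A: 2; B: 3; C: 3; D: 2; E: 5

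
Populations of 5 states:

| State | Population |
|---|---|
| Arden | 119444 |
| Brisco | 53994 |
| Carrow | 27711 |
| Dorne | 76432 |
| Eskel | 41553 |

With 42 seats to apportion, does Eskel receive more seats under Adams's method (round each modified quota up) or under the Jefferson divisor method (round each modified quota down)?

Adams: Arden 15, Brisco 7, Carrow 4, Dorne 10, Eskel 6.
Jefferson: Arden 17, Brisco 7, Carrow 3, Dorne 10, Eskel 5.
Eskel gets 6 under Adams and 5 under Jefferson.

Adams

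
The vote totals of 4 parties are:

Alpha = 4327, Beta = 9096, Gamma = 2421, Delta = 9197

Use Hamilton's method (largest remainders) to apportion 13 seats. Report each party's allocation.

The standard divisor is 25041/13 ≈ 1926.231.
Standard quotas: Alpha 2.2464, Beta 4.7222, Gamma 1.2569, Delta 4.7746.
Lower quotas: Alpha 2, Beta 4, Gamma 1, Delta 4 (sum 11, leaving 2 seats).
Remainders in descending order: Delta 0.7746, Beta 0.7222, Gamma 0.2569, Alpha 0.2464.
The surplus seats go to Delta, Beta.

Alpha 2, Beta 5, Gamma 1, Delta 5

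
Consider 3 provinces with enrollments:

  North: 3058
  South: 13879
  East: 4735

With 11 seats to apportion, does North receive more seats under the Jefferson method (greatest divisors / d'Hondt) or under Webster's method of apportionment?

Webster

Jefferson: North 1, South 8, East 2.
Webster: North 2, South 7, East 2.
North gets 1 under Jefferson and 2 under Webster.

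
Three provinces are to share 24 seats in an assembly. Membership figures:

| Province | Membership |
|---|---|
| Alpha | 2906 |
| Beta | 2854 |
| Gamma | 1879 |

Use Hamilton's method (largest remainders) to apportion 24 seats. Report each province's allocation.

Alpha 9, Beta 9, Gamma 6

Total 7639; standard divisor 7639/24 ≈ 318.292.
Standard quotas: Alpha 9.130, Beta 8.967, Gamma 5.903.
Lower quotas: Alpha 9, Beta 8, Gamma 5 (sum 22, leaving 2 seats).
Remainders in descending order: Beta 0.967, Gamma 0.903, Alpha 0.130.
Largest remainders: Beta, Gamma receive the extra seats.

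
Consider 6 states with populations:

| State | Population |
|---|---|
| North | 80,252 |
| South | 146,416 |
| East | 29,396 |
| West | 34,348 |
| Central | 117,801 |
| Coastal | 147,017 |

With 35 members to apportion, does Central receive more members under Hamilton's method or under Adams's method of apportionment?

Hamilton

Hamilton: North 5, South 9, East 2, West 2, Central 8, Coastal 9.
Adams: North 5, South 9, East 2, West 3, Central 7, Coastal 9.
Central gets 8 under Hamilton and 7 under Adams.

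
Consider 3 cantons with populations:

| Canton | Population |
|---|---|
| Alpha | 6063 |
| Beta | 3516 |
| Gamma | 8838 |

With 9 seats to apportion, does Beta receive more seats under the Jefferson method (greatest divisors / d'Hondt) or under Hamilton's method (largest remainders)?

Jefferson: Alpha 3, Beta 1, Gamma 5.
Hamilton: Alpha 3, Beta 2, Gamma 4.
Beta gets 1 under Jefferson and 2 under Hamilton.

Hamilton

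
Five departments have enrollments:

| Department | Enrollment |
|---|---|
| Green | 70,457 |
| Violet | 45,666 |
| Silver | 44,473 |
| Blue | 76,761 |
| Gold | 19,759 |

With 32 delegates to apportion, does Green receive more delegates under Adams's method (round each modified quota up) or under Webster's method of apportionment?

Webster

Adams: Green 8, Violet 6, Silver 6, Blue 9, Gold 3.
Webster: Green 9, Violet 6, Silver 6, Blue 9, Gold 2.
Green gets 8 under Adams and 9 under Webster.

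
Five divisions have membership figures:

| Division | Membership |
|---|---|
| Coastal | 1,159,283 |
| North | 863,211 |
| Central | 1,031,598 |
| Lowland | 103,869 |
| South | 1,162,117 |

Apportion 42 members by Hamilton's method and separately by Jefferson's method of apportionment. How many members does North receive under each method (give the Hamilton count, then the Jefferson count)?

9 and 8

Hamilton: Coastal 11, North 9, Central 10, Lowland 1, South 11.
Jefferson: Coastal 11, North 8, Central 10, Lowland 1, South 12.
North gets 9 under Hamilton and 8 under Jefferson.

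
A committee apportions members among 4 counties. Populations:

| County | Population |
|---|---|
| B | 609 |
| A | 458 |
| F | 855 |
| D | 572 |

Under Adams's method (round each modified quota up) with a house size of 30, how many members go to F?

Standard divisor 2494/30 ≈ 83.133; standard quotas: B 7.326, A 5.509, F 10.285, D 6.881.
Rounding up gives 8, 6, 11, 7 = 32 seats, so the divisor must be adjusted.
With modified divisor 90: modified quotas B 6.767, A 5.089, F 9.500, D 6.356.
Rounding up: B 7, A 6, F 10, D 7 (total 30).
F receives 10.

10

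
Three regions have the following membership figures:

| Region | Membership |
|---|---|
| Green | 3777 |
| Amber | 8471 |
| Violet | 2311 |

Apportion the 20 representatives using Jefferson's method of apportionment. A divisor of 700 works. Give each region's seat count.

With modified divisor 700: modified quotas Green 5.396, Amber 12.101, Violet 3.301.
Rounding down: Green 5, Amber 12, Violet 3 (total 20).

Green=5, Amber=12, Violet=3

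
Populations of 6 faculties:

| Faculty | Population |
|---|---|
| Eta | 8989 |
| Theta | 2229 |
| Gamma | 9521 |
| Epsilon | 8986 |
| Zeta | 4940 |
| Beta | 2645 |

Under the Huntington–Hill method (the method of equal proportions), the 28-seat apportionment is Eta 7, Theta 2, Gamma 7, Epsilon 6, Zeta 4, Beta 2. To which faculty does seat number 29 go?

Epsilon

Priority for the next seat is population ÷ (√(s·(s+1))).
Priorities: Eta 1201.206, Theta 909.985, Gamma 1272.297, Epsilon 1386.570, Zeta 1104.618, Beta 1079.817.
Highest priority: Epsilon.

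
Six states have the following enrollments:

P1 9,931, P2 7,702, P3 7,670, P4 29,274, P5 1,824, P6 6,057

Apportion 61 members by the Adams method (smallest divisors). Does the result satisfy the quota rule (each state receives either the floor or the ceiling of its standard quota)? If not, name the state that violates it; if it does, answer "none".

Standard quotas: P1 9.699, P2 7.522, P3 7.491, P4 28.591, P5 1.781, P6 5.916.
Adams allocation: P1 10, P2 8, P3 8, P4 27, P5 2, P6 6.
P4 has quota 28.591 (lower 28, upper 29) but receives 27 — outside the quota interval.

P4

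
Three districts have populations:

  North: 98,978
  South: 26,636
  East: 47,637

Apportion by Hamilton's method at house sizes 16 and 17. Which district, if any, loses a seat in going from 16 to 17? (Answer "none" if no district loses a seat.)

South

At 16 seats: North 9, South 3, East 4.
At 17 seats: North 10, South 2, East 5.
South drops from 3 to 2.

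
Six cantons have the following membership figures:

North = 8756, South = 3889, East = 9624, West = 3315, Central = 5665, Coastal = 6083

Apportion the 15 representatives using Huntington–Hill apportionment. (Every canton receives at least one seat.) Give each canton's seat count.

With divisor 2506: modified quotas North 3.494, South 1.552, East 3.840, West 1.323, Central 2.261, Coastal 2.427.
Geometric-mean thresholds: North √(3·4)=3.464, South √(1·2)=1.414, East √(3·4)=3.464, West √(1·2)=1.414, Central √(2·3)=2.449, Coastal √(2·3)=2.449.
Each quota rounded against its threshold gives North 4, South 2, East 4, West 1, Central 2, Coastal 2 (total 15).

North: 4, South: 2, East: 4, West: 1, Central: 2, Coastal: 2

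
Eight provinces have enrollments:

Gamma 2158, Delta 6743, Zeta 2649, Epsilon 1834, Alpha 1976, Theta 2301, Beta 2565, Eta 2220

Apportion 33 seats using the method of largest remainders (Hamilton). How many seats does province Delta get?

Total 22446; standard divisor 22446/33 ≈ 680.182.
Standard quotas: Gamma 3.1727, Delta 9.9135, Zeta 3.8945, Epsilon 2.6963, Alpha 2.9051, Theta 3.3829, Beta 3.7711, Eta 3.2638.
Lower quotas: Gamma 3, Delta 9, Zeta 3, Epsilon 2, Alpha 2, Theta 3, Beta 3, Eta 3 (sum 28, leaving 5 seats).
Remainders in descending order: Delta 0.9135, Alpha 0.9051, Zeta 0.8945, Beta 0.7711, Epsilon 0.6963, Theta 0.3829, Eta 0.2638, Gamma 0.1727.
Largest remainders: Delta, Alpha, Zeta, Beta, Epsilon receive the extra seats.
Delta receives 10.

10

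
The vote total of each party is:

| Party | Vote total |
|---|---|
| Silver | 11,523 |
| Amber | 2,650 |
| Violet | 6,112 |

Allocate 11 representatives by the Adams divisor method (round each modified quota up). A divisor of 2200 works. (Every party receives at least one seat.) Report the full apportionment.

Silver 6; Amber 2; Violet 3

With modified divisor 2200: modified quotas Silver 5.238, Amber 1.205, Violet 2.778.
Rounding up: Silver 6, Amber 2, Violet 3 (total 11).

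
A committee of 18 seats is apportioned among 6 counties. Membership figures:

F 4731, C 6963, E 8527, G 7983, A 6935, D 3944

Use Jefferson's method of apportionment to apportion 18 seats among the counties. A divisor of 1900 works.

With modified divisor 1900: modified quotas F 2.490, C 3.665, E 4.488, G 4.202, A 3.650, D 2.076.
Rounding down: F 2, C 3, E 4, G 4, A 3, D 2 (total 18).

F 2, C 3, E 4, G 4, A 3, D 2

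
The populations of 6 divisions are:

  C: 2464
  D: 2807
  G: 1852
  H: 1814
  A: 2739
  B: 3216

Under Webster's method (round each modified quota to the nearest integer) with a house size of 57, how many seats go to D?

Standard divisor 14892/57 ≈ 261.263; standard quotas: C 9.431, D 10.744, G 7.089, H 6.943, A 10.484, B 12.309.
Rounding to the nearest integer gives 9, 11, 7, 7, 10, 12 = 56 seats, so the divisor must be adjusted.
With modified divisor 260: modified quotas C 9.477, D 10.796, G 7.123, H 6.977, A 10.535, B 12.369.
Rounding to the nearest integer: C 9, D 11, G 7, H 7, A 11, B 12 (total 57).
D receives 11.

11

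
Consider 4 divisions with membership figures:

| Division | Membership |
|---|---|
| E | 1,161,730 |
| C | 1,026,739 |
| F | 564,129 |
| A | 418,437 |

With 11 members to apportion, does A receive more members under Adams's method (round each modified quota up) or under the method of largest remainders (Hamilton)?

Adams: E 4, C 3, F 2, A 2.
Hamilton: E 4, C 4, F 2, A 1.
A gets 2 under Adams and 1 under Hamilton.

Adams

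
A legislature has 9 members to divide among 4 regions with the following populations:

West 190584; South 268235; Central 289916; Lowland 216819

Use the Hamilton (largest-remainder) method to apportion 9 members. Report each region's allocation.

The standard divisor is 965554/9 ≈ 107283.778.
Standard quotas: West 1.7764, South 2.5002, Central 2.7023, Lowland 2.0210.
Lower quotas: West 1, South 2, Central 2, Lowland 2 (sum 7, leaving 2 seats).
Remainders in descending order: West 0.7764, Central 0.7023, South 0.5002, Lowland 0.0210.
The surplus seats go to West, Central.

West 2; South 2; Central 3; Lowland 2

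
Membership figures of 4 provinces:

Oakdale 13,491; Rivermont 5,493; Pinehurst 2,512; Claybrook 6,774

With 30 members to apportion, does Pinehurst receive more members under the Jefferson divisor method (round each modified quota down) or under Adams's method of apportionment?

Adams

Jefferson: Oakdale 15, Rivermont 6, Pinehurst 2, Claybrook 7.
Adams: Oakdale 14, Rivermont 6, Pinehurst 3, Claybrook 7.
Pinehurst gets 2 under Jefferson and 3 under Adams.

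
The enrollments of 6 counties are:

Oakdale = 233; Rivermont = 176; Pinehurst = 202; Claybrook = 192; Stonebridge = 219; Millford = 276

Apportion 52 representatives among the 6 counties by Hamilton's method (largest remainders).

Oakdale 9; Rivermont 7; Pinehurst 8; Claybrook 8; Stonebridge 9; Millford 11

Standard divisor: 1298 ÷ 52 ≈ 24.962.
Standard quotas: Oakdale 9.334, Rivermont 7.051, Pinehurst 8.092, Claybrook 7.692, Stonebridge 8.773, Millford 11.057.
Lower quotas: Oakdale 9, Rivermont 7, Pinehurst 8, Claybrook 7, Stonebridge 8, Millford 11 (sum 50, leaving 2 seats).
Remainders in descending order: Stonebridge 0.773, Claybrook 0.692, Oakdale 0.334, Pinehurst 0.092, Millford 0.057, Rivermont 0.051.
Largest remainders: Stonebridge, Claybrook receive the extra seats.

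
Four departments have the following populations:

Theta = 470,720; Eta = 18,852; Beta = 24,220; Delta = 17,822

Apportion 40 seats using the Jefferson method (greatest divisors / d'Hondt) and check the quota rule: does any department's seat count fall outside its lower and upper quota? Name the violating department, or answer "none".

Standard quotas: Theta 35.418, Eta 1.418, Beta 1.822, Delta 1.341.
Jefferson allocation: Theta 37, Eta 1, Beta 1, Delta 1.
Theta has quota 35.418 (lower 35, upper 36) but receives 37 — outside the quota interval.

Theta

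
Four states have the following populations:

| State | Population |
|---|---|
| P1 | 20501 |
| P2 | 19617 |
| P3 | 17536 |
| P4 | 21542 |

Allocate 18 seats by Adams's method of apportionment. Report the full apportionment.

P1 5; P2 4; P3 4; P4 5

Standard divisor 79196/18 ≈ 4399.778; standard quotas: P1 4.660, P2 4.459, P3 3.986, P4 4.896.
Rounding up gives 5, 5, 4, 5 = 19 seats, so the divisor must be adjusted.
With modified divisor 5000: modified quotas P1 4.100, P2 3.923, P3 3.507, P4 4.308.
Rounding up: P1 5, P2 4, P3 4, P4 5 (total 18).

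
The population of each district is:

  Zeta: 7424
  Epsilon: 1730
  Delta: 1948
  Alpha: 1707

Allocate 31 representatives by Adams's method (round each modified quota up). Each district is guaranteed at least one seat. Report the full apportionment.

Zeta 18, Epsilon 4, Delta 5, Alpha 4

Standard divisor 12809/31 ≈ 413.194; standard quotas: Zeta 17.967, Epsilon 4.187, Delta 4.714, Alpha 4.131.
Rounding up gives 18, 5, 5, 5 = 33 seats, so the divisor must be adjusted.
With modified divisor 435: modified quotas Zeta 17.067, Epsilon 3.977, Delta 4.478, Alpha 3.924.
Rounding up: Zeta 18, Epsilon 4, Delta 5, Alpha 4 (total 31).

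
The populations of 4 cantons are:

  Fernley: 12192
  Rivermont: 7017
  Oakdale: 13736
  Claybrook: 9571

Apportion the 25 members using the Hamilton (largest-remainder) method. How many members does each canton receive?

Total 42516; standard divisor 42516/25 ≈ 1700.64.
Standard quotas: Fernley 7.1691, Rivermont 4.1261, Oakdale 8.0770, Claybrook 5.6279.
Lower quotas: Fernley 7, Rivermont 4, Oakdale 8, Claybrook 5 (sum 24, leaving 1 seat).
Remainders in descending order: Claybrook 0.6279, Fernley 0.1691, Rivermont 0.1261, Oakdale 0.0770.
The surplus seat goes to Claybrook.

Fernley=7, Rivermont=4, Oakdale=8, Claybrook=6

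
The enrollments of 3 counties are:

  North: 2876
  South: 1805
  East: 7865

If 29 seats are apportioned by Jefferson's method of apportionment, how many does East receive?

Standard divisor 12546/29 ≈ 432.621; standard quotas: North 6.648, South 4.172, East 18.180.
Rounding down gives 6, 4, 18 = 28 seats, so the divisor must be adjusted.
With modified divisor 412.4: modified quotas North 6.974, South 4.377, East 19.071.
Rounding down: North 6, South 4, East 19 (total 29).
East receives 19.

19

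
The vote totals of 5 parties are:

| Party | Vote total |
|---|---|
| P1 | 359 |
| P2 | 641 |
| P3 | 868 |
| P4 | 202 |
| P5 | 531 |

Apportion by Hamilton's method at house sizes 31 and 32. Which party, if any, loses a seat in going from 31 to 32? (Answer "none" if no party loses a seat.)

P4

At 31 seats: P1 4, P2 8, P3 10, P4 3, P5 6.
At 32 seats: P1 4, P2 8, P3 11, P4 2, P5 7.
P4 drops from 3 to 2.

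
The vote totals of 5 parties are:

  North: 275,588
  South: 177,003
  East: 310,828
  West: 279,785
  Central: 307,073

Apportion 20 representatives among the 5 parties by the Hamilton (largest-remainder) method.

Total 1350277; standard divisor 1350277/20 ≈ 67513.85.
Standard quotas: North 4.0819, South 2.6217, East 4.6039, West 4.1441, Central 4.5483.
Lower quotas: North 4, South 2, East 4, West 4, Central 4 (sum 18, leaving 2 seats).
Remainders in descending order: South 0.6217, East 0.6039, Central 0.5483, West 0.1441, North 0.0819.
The surplus seats go to South, East.

North 4; South 3; East 5; West 4; Central 4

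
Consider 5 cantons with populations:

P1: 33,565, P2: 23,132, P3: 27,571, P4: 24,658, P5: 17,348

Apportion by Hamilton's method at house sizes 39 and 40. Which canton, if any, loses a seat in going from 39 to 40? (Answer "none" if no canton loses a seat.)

none

At 39 seats: P1 10, P2 7, P3 9, P4 8, P5 5.
At 40 seats: P1 11, P2 7, P3 9, P4 8, P5 5.
No canton's allocation decreased.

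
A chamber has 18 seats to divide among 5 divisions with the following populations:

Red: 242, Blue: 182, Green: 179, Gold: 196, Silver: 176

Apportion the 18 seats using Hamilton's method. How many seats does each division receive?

Red 5, Blue 3, Green 3, Gold 4, Silver 3

Standard divisor: 975 ÷ 18 ≈ 54.167.
Standard quotas: Red 4.468, Blue 3.360, Green 3.305, Gold 3.618, Silver 3.249.
Lower quotas: Red 4, Blue 3, Green 3, Gold 3, Silver 3 (sum 16, leaving 2 seats).
Remainders in descending order: Gold 0.618, Red 0.468, Blue 0.360, Green 0.305, Silver 0.249.
The surplus seats go to Gold, Red.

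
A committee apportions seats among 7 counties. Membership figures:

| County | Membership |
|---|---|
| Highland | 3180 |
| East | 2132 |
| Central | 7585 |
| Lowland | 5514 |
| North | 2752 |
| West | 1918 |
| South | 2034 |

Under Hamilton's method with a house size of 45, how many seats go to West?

The standard divisor is 25115/45 ≈ 558.111.
Standard quotas: Highland 5.6978, East 3.8200, Central 13.5905, Lowland 9.8798, North 4.9309, West 3.4366, South 3.6444.
Lower quotas: Highland 5, East 3, Central 13, Lowland 9, North 4, West 3, South 3 (sum 40, leaving 5 seats).
Remainders in descending order: North 0.9309, Lowland 0.8798, East 0.8200, Highland 0.6978, South 0.6444, Central 0.5905, West 0.4366.
Largest remainders: North, Lowland, East, Highland, South receive the extra seats.
West receives 3.

3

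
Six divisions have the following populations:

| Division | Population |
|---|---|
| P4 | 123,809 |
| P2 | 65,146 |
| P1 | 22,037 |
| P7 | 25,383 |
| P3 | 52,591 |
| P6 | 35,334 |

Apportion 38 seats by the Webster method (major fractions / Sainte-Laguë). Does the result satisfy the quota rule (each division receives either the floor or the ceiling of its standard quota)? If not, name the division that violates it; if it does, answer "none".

none

Standard quotas: P4 14.507, P2 7.634, P1 2.582, P7 2.974, P3 6.162, P6 4.140.
Webster allocation: P4 14, P2 8, P1 3, P7 3, P3 6, P6 4.
Every allocation lies between the lower and upper quota.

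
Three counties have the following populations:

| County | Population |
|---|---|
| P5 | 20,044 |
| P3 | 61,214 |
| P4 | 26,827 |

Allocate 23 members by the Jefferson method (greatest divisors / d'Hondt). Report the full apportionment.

P5: 4, P3: 13, P4: 6

Standard divisor 108085/23 ≈ 4699.348; standard quotas: P5 4.265, P3 13.026, P4 5.709.
Rounding down gives 4, 13, 5 = 22 seats, so the divisor must be adjusted.
With modified divisor 4400: modified quotas P5 4.555, P3 13.912, P4 6.097.
Rounding down: P5 4, P3 13, P4 6 (total 23).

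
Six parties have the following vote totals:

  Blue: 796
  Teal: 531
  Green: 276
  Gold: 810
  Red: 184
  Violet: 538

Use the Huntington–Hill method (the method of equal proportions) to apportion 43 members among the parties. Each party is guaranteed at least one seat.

Blue=11, Teal=7, Green=4, Gold=11, Red=3, Violet=7

With divisor 74: modified quotas Blue 10.757, Teal 7.176, Green 3.730, Gold 10.946, Red 2.486, Violet 7.270.
Geometric-mean thresholds: Blue √(10·11)=10.488, Teal √(7·8)=7.483, Green √(3·4)=3.464, Gold √(10·11)=10.488, Red √(2·3)=2.449, Violet √(7·8)=7.483.
Each quota rounded against its threshold gives Blue 11, Teal 7, Green 4, Gold 11, Red 3, Violet 7 (total 43).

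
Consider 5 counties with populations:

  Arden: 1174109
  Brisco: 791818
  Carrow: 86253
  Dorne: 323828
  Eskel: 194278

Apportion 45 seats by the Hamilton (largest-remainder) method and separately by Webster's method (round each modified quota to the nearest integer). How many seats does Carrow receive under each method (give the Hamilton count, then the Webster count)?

1 and 2

Hamilton: Arden 21, Brisco 14, Carrow 1, Dorne 6, Eskel 3.
Webster: Arden 20, Brisco 14, Carrow 2, Dorne 6, Eskel 3.
Carrow gets 1 under Hamilton and 2 under Webster.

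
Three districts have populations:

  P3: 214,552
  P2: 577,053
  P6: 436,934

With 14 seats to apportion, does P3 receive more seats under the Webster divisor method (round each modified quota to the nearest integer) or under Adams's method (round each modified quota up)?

Adams

Webster: P3 2, P2 7, P6 5.
Adams: P3 3, P2 6, P6 5.
P3 gets 2 under Webster and 3 under Adams.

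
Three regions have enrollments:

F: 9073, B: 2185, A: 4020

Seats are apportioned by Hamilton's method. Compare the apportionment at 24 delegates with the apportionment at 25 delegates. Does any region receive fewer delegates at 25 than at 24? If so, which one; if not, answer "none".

B

At 24 seats: F 14, B 4, A 6.
At 25 seats: F 15, B 3, A 7.
B drops from 4 to 3.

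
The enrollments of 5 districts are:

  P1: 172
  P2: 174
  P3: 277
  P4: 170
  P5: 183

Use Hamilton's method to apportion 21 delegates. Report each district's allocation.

The standard divisor is 976/21 ≈ 46.476.
Standard quotas: P1 3.701, P2 3.744, P3 5.960, P4 3.658, P5 3.938.
Lower quotas: P1 3, P2 3, P3 5, P4 3, P5 3 (sum 17, leaving 4 seats).
Remainders in descending order: P3 0.960, P5 0.938, P2 0.744, P1 0.701, P4 0.658.
Largest remainders: P3, P5, P2, P1 receive the extra seats.

P1 4; P2 4; P3 6; P4 3; P5 4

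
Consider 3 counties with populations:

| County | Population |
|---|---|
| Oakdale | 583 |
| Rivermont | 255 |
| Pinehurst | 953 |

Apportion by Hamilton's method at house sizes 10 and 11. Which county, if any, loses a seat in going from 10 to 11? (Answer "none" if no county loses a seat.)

Rivermont

At 10 seats: Oakdale 3, Rivermont 2, Pinehurst 5.
At 11 seats: Oakdale 4, Rivermont 1, Pinehurst 6.
Rivermont drops from 2 to 1.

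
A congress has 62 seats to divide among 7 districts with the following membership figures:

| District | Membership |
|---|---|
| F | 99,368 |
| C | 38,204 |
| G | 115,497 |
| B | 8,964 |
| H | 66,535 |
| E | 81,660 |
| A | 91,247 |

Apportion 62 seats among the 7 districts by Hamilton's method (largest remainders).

F=13, C=5, G=14, B=1, H=8, E=10, A=11

Standard divisor: 501475 ÷ 62 ≈ 8088.306.
Standard quotas: F 12.2854, C 4.7234, G 14.2795, B 1.1083, H 8.2261, E 10.0961, A 11.2813.
Lower quotas: F 12, C 4, G 14, B 1, H 8, E 10, A 11 (sum 60, leaving 2 seats).
Remainders in descending order: C 0.7234, F 0.2854, A 0.2813, G 0.2795, H 0.2261, B 0.1083, E 0.0961.
Largest remainders: C, F receive the extra seats.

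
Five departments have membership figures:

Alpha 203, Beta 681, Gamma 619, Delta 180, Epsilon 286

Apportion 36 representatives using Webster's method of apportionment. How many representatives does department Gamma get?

11

Standard divisor 1969/36 ≈ 54.694; standard quotas: Alpha 3.712, Beta 12.451, Gamma 11.317, Delta 3.291, Epsilon 5.229.
Rounding to the nearest integer gives 4, 12, 11, 3, 5 = 35 seats, so the divisor must be adjusted.
With modified divisor 54: modified quotas Alpha 3.759, Beta 12.611, Gamma 11.463, Delta 3.333, Epsilon 5.296.
Rounding to the nearest integer: Alpha 4, Beta 13, Gamma 11, Delta 3, Epsilon 5 (total 36).
Gamma receives 11.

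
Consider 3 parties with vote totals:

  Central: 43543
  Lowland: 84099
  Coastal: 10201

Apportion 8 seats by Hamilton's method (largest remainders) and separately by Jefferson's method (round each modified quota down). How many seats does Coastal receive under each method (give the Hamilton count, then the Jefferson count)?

1 and 0

Hamilton: Central 2, Lowland 5, Coastal 1.
Jefferson: Central 3, Lowland 5, Coastal 0.
Coastal gets 1 under Hamilton and 0 under Jefferson.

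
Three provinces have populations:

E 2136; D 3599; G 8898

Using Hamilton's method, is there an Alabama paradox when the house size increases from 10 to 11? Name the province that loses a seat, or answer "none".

E

At 10 seats: E 2, D 2, G 6.
At 11 seats: E 1, D 3, G 7.
E drops from 2 to 1.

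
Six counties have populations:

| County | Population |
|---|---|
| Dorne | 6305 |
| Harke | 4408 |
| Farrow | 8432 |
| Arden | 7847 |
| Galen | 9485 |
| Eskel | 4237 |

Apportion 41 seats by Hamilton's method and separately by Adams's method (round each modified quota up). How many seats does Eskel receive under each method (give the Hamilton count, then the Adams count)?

Hamilton: Dorne 6, Harke 4, Farrow 9, Arden 8, Galen 10, Eskel 4.
Adams: Dorne 6, Harke 5, Farrow 8, Arden 8, Galen 9, Eskel 5.
Eskel gets 4 under Hamilton and 5 under Adams.

4 and 5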